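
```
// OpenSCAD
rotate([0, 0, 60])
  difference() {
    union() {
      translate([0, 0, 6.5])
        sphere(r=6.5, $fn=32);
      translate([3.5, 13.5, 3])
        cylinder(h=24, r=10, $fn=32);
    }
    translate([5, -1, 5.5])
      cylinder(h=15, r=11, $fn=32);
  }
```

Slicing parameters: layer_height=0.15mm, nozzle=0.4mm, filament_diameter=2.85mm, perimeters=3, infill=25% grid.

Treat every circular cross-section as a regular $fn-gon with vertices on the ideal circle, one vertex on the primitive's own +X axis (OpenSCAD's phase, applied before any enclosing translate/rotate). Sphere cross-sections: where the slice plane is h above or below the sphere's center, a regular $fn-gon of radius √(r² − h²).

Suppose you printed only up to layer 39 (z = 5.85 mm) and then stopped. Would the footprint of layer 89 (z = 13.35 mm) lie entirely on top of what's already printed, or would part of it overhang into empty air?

Compare the two slices. At z = 5.85: the sphere: section is a regular 32-gon, circumradius = √(r²−h²) = √(6.5²−0.65²) = 6.467 (area = (32/2)·6.467²·sin(360°/32) = 130.56 mm²); the r=10 cylinder at (3.5, 13.5) contributes a regular 32-gon of circumradius 10 (area = (32/2)·10.000²·sin(360°/32) = 312.14 mm²); Taking the union: the regions partially overlap — summed areas 442.71 mm² minus the doubly-counted overlap 14.06 mm² gives 428.65 mm² — area = 428.65 mm²; the cylinder at (5, -1): section is a regular 32-gon, circumradius r=11 (area = (32/2)·11.000²·sin(360°/32) = 377.69 mm²); Subtracting the remaining from the first: starting from that combined region (428.65 mm²), the r=11 cylinder at (5, -1) partially overlaps it — only the 179.13 mm² overlap (of its 377.69 mm²) is removed, clipping the outline — area = 249.52 mm²; (rotated 60° about Z; rotation is an isometry so areas/perimeters/island counts are preserved). At z = 13.35: the sphere is absent (|z−center|=6.850 > r=6.5); the r=10 cylinder at (3.5, 13.5) contributes a regular 32-gon of circumradius 10 (area = (32/2)·10.000²·sin(360°/32) = 312.14 mm²); Taking the union: only the r=10 cylinder at (3.5, 13.5) is present, so the union is just that shape — area = 312.14 mm²; the cylinder at (5, -1): section is a regular 32-gon, circumradius r=11 (area = (32/2)·11.000²·sin(360°/32) = 377.69 mm²); Taking the first minus the rest: starting from the result so far (312.14 mm²), the r=11 cylinder at (5, -1) partially overlaps it — only the 65.75 mm² overlap (of its 377.69 mm²) is removed, clipping the outline — area = 246.39 mm²; (rotated 60° about Z; rotation is an isometry so areas/perimeters/island counts are preserved). Checking containment: the cross-section at z = 13.35 is a subset of the cross-section at z = 5.85.

entirely on top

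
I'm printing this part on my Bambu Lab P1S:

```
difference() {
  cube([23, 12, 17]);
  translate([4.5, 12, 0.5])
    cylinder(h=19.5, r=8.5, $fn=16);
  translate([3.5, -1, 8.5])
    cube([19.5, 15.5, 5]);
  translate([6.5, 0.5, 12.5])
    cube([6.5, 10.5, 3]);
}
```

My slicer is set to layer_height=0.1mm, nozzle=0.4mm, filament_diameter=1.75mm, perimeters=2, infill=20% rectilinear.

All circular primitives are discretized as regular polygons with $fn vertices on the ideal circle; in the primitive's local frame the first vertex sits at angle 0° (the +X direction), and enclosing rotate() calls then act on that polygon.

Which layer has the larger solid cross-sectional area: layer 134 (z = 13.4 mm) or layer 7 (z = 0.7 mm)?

Layer 134 (z = 13.4): the cube (footprint 23×12) is included at this height (area 276.00 mm²); the r=8.5 cylinder at (4.5, 12) gives a regular 16-gon of circumradius 8.5 (constant along its height) (area = (16/2)·8.500²·sin(360°/16) = 221.19 mm²); the cube at (3.5, -1) (footprint 19.5×15.5) is included at this height (area 302.25 mm²); the 6.5×10.5 cube at (6.5, 0.5) contributes its full rectangle (area 68.25 mm²); Subtracting the remaining from the first: starting from the 23×12 cube (276.00 mm²), the r=8.5 cylinder at (4.5, 12) partially overlaps it — only the 91.17 mm² overlap (of its 221.19 mm²) is removed, clipping the outline; the 19.5×15.5 cube at (3.5, -1) partially overlaps it — only the 170.30 mm² overlap (of its 302.25 mm²) is removed, clipping the outline; the 6.5×10.5 cube at (6.5, 0.5) misses the remaining region (no effect) — area = 14.53 mm². So its area = 14.53 mm². Layer 7 (z = 0.7): the 23×12 cube contributes its full rectangle (area 276.00 mm²); the r=8.5 cylinder at (4.5, 12) gives a regular 16-gon of circumradius 8.5 (constant along its height) (area = (16/2)·8.500²·sin(360°/16) = 221.19 mm²); the cube at (3.5, -1) does not reach this height (z outside [8.5, 13.5]); the cube at (6.5, 0.5) is not intersected at this z (z outside [12.5, 15.5]); Subtracting the remaining from the first: starting from the 23×12 cube (276.00 mm²), the r=8.5 cylinder at (4.5, 12) partially overlaps it — only the 91.17 mm² overlap (of its 221.19 mm²) is removed, clipping the outline — area = 184.83 mm². So its area = 184.83 mm². Layer 7 is larger (184.83 vs 14.53 mm²).

layer 7 (z = 0.7 mm)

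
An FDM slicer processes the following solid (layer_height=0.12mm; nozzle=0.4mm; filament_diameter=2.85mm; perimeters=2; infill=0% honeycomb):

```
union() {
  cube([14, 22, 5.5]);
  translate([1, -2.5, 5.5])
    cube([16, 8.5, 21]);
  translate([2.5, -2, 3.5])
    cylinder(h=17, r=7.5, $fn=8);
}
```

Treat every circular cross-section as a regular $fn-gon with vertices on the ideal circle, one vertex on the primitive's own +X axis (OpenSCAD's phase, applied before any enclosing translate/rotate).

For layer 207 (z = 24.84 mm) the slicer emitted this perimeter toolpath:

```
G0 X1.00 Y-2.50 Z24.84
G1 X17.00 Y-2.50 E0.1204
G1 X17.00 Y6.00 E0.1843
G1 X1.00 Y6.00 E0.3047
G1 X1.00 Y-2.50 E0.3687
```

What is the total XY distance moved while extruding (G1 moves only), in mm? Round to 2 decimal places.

Sum the Euclidean lengths of each G1 segment: total = 49.00 mm.

49.00 mm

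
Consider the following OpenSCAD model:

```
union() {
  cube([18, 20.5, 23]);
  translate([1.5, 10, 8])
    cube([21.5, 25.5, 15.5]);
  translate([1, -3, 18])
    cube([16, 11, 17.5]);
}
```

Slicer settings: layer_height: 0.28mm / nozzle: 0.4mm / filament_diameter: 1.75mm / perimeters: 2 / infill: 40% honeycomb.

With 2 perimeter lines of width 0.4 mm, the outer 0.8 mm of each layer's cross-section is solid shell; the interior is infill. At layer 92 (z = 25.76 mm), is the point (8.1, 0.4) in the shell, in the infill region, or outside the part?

infill

At z = 25.76 mm: the cube is not intersected at this z (z outside [0, 23]); the cube at (1.5, 10) is not intersected at this z (z outside [8, 23.5]); the 16×11 cube at (1, -3) contributes its full rectangle; Combining (union): only the 16×11 cube at (1, -3) is present, so the union is just that shape — 1 connected region. Overall, the cross-section is a single solid region. The nearest boundary edge runs (1.00, -3.00)→(17.00, -3.00); distance from the point to it = 3.40 mm. The point is inside the cross-section and 3.40 mm from the nearest boundary — more than the 0.8 mm shell width (2 × 0.4), so it's in the infill interior.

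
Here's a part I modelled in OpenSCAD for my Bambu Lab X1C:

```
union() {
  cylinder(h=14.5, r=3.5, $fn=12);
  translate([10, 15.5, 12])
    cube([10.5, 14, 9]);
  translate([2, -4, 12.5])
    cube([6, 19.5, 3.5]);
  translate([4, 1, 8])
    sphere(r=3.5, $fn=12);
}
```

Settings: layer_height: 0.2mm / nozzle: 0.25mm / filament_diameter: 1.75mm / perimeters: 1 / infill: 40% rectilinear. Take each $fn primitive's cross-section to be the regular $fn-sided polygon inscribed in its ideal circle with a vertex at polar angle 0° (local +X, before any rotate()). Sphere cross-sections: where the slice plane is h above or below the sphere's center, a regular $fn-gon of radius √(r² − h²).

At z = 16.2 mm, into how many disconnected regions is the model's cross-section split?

1

At z = 16.2 mm: the cylinder is not intersected at this z (z outside [0, 14.5]); the cube at (10, 15.5) (footprint 10.5×14) is included at this height; the cube at (2, -4) does not reach this height (z outside [12.5, 16]); the sphere at (4, 1) is not intersected at this z (|z−center|=8.200 > r=3.5); Combining (union): only the 10.5×14 cube at (10, 15.5) is present, so the union is just that shape — 1 connected region. The result has 1 disconnected region.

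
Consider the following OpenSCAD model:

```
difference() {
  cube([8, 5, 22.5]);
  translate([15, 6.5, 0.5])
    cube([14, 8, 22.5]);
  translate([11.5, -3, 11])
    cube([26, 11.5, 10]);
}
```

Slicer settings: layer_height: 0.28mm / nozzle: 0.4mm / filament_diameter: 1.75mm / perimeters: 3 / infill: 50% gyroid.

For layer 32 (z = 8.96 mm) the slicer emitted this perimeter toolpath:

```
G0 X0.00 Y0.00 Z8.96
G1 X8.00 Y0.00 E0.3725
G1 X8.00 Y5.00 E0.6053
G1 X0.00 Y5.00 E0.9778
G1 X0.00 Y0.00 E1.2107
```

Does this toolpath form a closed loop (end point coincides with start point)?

yes

Start point (G0): (0.00, 0.00). End point (last G1): the path returns to the start — closed.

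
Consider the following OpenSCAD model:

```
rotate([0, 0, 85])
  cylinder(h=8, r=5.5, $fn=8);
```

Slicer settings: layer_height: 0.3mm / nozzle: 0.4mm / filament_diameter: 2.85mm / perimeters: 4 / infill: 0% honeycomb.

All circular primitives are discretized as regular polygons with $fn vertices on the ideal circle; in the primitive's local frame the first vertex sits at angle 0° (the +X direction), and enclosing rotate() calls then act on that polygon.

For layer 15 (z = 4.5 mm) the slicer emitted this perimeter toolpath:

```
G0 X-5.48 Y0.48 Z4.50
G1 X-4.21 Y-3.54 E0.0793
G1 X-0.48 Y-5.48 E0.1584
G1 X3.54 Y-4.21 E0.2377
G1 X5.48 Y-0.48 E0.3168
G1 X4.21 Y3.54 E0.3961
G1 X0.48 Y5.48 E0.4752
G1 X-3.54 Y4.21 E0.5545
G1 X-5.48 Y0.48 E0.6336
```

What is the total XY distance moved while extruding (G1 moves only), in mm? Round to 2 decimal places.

33.68 mm

Sum the Euclidean lengths of each G1 segment: total = 33.68 mm.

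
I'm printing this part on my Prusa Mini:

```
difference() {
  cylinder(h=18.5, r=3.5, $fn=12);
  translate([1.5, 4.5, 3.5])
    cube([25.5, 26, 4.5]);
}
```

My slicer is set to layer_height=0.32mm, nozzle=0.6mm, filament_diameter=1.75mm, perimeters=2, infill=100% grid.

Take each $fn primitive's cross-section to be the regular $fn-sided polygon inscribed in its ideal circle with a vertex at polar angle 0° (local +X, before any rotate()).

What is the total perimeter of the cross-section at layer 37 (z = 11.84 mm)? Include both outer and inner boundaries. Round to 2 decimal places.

At z = 11.84 mm: the r=3.5 cylinder contributes a regular 12-gon of circumradius 3.5 (perimeter = 2·12·3.500·sin(180°/12) = 21.74 mm); the cube at (1.5, 4.5) is not intersected at this z (z outside [3.5, 8]); Subtracting the remaining from the first: none of the subtracted shapes is present at this height, so the r=3.5 cylinder is unchanged — boundary = 21.74 mm. Overall, the cross-section is a single solid region. Total boundary length (outer) = 21.74 mm.

21.74 mm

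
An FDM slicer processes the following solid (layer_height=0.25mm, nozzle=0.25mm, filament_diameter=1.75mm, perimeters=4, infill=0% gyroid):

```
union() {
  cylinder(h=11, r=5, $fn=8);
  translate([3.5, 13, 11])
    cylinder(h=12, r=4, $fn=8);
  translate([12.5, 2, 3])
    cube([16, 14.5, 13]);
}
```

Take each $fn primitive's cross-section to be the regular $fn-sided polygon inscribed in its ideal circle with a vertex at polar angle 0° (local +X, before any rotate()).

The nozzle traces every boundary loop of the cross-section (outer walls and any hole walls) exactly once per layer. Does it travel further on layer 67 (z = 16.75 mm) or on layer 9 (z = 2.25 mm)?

Layer 67 (z = 16.75): the cylinder does not reach this height (z outside [0, 11]); the cylinder at (3.5, 13): section is a regular 8-gon, circumradius r=4 (perimeter = 2·8·4.000·sin(180°/8) = 24.49 mm); the cube at (12.5, 2) does not reach this height (z outside [3, 16]); Taking the union: only the r=4 cylinder at (3.5, 13) is present, so the union is just that shape — boundary = 24.49 mm. So its perimeter = 24.49 mm. Layer 9 (z = 2.25): the r=5 cylinder gives a regular 8-gon of circumradius 5 (constant along its height) (perimeter = 2·8·5.000·sin(180°/8) = 30.61 mm); the cylinder at (3.5, 13) is not intersected at this z (z outside [11, 23]); the cube at (12.5, 2) is not intersected at this z (z outside [3, 16]); Merging all regions: only the r=5 cylinder is present, so the union is just that shape — boundary = 30.61 mm. So its perimeter = 30.61 mm. Layer 9 is larger (30.61 vs 24.49 mm).

layer 9 (z = 2.25 mm)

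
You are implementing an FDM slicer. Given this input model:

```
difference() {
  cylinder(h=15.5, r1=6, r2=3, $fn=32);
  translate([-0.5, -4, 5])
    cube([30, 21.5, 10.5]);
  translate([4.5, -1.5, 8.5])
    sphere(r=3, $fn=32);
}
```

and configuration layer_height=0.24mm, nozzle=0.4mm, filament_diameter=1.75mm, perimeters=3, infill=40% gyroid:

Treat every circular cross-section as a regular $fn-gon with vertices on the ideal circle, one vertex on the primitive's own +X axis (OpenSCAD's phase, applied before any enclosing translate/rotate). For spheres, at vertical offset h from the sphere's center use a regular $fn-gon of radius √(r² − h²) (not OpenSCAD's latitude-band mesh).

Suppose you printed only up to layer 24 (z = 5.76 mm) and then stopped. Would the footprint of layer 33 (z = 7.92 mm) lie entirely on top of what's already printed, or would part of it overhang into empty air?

Compare the two slices. At z = 5.76: the cone (r1=6→r2=3) has section circumradius 4.885 here — a regular 32-gon (area = (32/2)·4.885²·sin(360°/32) = 74.49 mm²); the cube at (-0.5, -4) is present — its section is the full 30×21.5 rectangle (area 645.00 mm²); the r=3 sphere at (4.5, -1.5) slices to a regular 32-gon of circumradius 1.222 (√(r²−h²) with h=2.74 from center) (area = (32/2)·1.222²·sin(360°/32) = 4.66 mm²); After the difference (first − rest): starting from the cone (74.49 mm²), the 30×21.5 cube at (-0.5, -4) partially overlaps it — only the 40.03 mm² overlap (of its 645.00 mm²) is removed, clipping the outline; the r=3 sphere at (4.5, -1.5) misses the remaining region (no effect) — area = 34.46 mm². At z = 7.92: the cone (r1=6→r2=3) has section circumradius 4.467 here — a regular 32-gon (area = (32/2)·4.467²·sin(360°/32) = 62.29 mm²); the 30×21.5 cube at (-0.5, -4) contributes its full rectangle (area 645.00 mm²); the r=3 sphere at (4.5, -1.5) contributes a regular 32-gon of circumradius √(3²−0.58²) = 2.943 (area = (32/2)·2.943²·sin(360°/32) = 27.04 mm²); Subtracting the remaining from the first: starting from the cone (62.29 mm²), the 30×21.5 cube at (-0.5, -4) partially overlaps it — only the 34.77 mm² overlap (of its 645.00 mm²) is removed, clipping the outline; the r=3 sphere at (4.5, -1.5) misses the remaining region (no effect) — area = 27.52 mm². Checking containment: the cross-section at z = 7.92 is a subset of the cross-section at z = 5.76.

entirely on top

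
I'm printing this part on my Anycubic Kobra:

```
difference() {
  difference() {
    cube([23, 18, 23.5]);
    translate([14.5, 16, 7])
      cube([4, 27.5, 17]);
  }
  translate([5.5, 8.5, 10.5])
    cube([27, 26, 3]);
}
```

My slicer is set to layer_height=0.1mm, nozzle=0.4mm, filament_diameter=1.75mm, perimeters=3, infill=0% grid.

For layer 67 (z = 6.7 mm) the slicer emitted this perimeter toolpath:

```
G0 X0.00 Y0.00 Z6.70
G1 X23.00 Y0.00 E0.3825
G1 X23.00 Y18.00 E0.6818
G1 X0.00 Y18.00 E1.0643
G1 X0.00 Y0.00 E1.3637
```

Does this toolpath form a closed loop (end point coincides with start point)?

Start point (G0): (0.00, 0.00). End point (last G1): the path returns to the start — closed.

yes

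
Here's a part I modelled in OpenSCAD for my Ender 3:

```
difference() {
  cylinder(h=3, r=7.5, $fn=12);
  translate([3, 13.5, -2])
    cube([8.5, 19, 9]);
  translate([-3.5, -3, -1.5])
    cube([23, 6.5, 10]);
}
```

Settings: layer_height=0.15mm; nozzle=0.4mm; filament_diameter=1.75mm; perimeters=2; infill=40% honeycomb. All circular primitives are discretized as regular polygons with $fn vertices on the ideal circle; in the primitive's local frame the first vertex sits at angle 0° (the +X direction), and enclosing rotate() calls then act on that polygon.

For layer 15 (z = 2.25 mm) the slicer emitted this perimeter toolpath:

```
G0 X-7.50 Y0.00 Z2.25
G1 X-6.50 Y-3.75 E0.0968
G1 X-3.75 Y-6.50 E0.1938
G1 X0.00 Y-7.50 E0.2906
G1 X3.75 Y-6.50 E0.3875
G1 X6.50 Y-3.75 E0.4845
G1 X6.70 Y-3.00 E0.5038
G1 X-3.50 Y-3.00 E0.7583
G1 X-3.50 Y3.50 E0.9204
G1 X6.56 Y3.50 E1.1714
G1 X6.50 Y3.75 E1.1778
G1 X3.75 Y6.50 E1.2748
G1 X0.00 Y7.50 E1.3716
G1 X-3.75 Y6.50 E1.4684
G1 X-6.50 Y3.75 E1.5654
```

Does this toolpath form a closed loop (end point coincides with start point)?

no

Start point (G0): (-7.50, 0.00). End point (last G1): the path does not return to the start — open.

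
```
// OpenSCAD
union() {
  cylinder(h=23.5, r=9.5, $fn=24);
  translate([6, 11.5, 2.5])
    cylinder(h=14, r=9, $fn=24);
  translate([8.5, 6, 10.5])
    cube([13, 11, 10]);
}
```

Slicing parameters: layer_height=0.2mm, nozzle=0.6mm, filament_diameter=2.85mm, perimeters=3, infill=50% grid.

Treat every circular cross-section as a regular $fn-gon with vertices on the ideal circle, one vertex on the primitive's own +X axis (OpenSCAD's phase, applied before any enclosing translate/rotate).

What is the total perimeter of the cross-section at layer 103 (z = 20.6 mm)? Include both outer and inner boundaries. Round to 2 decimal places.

59.52 mm

At z = 20.6 mm: the cylinder: section is a regular 24-gon, circumradius r=9.5 (perimeter = 2·24·9.500·sin(180°/24) = 59.52 mm); the cylinder at (6, 11.5) does not reach this height (z outside [2.5, 16.5]); the cube at (8.5, 6) is not intersected at this z (z outside [10.5, 20.5]); Taking the union: only the r=9.5 cylinder is present, so the union is just that shape — boundary = 59.52 mm. Overall, the cross-section is a single solid region. Total boundary length (outer) = 59.52 mm.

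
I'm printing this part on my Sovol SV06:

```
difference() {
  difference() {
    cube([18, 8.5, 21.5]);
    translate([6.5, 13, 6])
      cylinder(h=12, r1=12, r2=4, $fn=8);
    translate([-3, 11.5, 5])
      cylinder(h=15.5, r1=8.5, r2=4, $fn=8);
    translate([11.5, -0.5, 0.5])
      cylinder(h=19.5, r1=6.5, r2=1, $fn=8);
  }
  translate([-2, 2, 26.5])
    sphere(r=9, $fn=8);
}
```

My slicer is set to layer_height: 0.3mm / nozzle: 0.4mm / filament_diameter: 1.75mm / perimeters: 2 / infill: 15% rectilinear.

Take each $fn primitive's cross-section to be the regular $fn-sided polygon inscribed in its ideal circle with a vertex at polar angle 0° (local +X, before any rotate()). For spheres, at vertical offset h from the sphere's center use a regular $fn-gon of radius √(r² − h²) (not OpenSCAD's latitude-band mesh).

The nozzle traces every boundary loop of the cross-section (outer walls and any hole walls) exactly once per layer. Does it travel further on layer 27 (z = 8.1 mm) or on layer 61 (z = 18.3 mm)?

layer 27 (z = 8.1 mm)

Layer 27 (z = 8.1): the 18×8.5 cube contributes its full rectangle (perimeter 53.00 mm); the cone at (6.5, 13) (r1=12→r2=4) has section circumradius 10.600 here — a regular 8-gon (perimeter = 2·8·10.600·sin(180°/8) = 64.90 mm); the cone at (-3, 11.5) (r1=8.5→r2=4) has section circumradius 7.600 here — a regular 8-gon (perimeter = 2·8·7.600·sin(180°/8) = 46.53 mm); the cone at (11.5, -0.5) contributes a regular 8-gon of circumradius 4.356 (interpolated between r1=6.5 and r2=1 at t=0.390) (perimeter = 2·8·4.356·sin(180°/8) = 26.67 mm); After the difference (first − rest): starting from the 18×8.5 cube, the cone at (6.5, 13) partially overlaps it — only the 66.84 mm² overlap (of its 317.80 mm²) is removed, clipping the outline; the cone at (-3, 11.5) misses the remaining region (no effect); the cone at (11.5, -0.5) partially overlaps it — only the 22.59 mm² overlap (of its 53.68 mm²) is removed, clipping the outline — boundary = 56.70 mm; the sphere at (-2, 2) is absent (|z−center|=18.400 > r=9); Taking the first minus the rest: none of the subtracted shapes is present at this height, so that combined region is unchanged — boundary = 56.70 mm. So its perimeter = 56.70 mm. Layer 61 (z = 18.3): the cube is present — its section is the full 18×8.5 rectangle (perimeter 53.00 mm); the cone at (6.5, 13) does not reach this height (z outside [6, 18]); the cone at (-3, 11.5): at t=0.858 of its height the radius interpolates to r₁+(r₂−r₁)t = 4.639, giving a regular 8-gon of that circumradius (perimeter = 2·8·4.639·sin(180°/8) = 28.40 mm); the cone at (11.5, -0.5) (r1=6.5→r2=1) has section circumradius 1.479 here — a regular 8-gon (perimeter = 2·8·1.479·sin(180°/8) = 9.06 mm); Subtracting the remaining from the first: starting from the 18×8.5 cube, the cone at (-3, 11.5) partially overlaps it — only the 0.11 mm² overlap (of its 60.86 mm²) is removed, clipping the outline; the cone at (11.5, -0.5) partially overlaps it — only the 1.72 mm² overlap (of its 6.19 mm²) is removed, clipping the outline — boundary = 53.72 mm; the sphere at (-2, 2): section is a regular 8-gon, circumradius = √(r²−h²) = √(9²−8.2²) = 3.709 (perimeter = 2·8·3.709·sin(180°/8) = 22.71 mm); Subtracting the remaining from the first: starting from that combined region, the r=9 sphere at (-2, 2) partially overlaps it — only the 5.73 mm² overlap (of its 38.92 mm²) is removed, clipping the outline — boundary = 53.63 mm. So its perimeter = 53.63 mm. Layer 27 is larger (56.70 vs 53.63 mm).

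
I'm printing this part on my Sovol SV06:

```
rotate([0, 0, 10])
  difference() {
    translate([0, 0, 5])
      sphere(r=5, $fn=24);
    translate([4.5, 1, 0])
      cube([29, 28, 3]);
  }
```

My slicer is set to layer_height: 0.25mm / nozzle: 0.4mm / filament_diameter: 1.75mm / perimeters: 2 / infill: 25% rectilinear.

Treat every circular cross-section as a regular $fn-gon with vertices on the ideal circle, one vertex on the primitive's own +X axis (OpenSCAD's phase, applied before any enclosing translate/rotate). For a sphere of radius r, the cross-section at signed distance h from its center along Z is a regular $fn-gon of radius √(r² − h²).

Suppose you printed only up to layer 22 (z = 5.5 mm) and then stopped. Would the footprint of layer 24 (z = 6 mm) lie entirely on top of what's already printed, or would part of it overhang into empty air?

Compare the two slices. At z = 5.5: the r=5 sphere slices to a regular 24-gon of circumradius 4.975 (√(r²−h²) with h=0.5 from center) (area = (24/2)·4.975²·sin(360°/24) = 76.87 mm²); the cube at (4.5, 1) is not intersected at this z (z outside [0, 3]); After the difference (first − rest): none of the subtracted shapes is present at this height, so the r=5 sphere is unchanged — area = 76.87 mm²; (rotated 10° about Z; rotation is an isometry so areas/perimeters/island counts are preserved). At z = 6: the r=5 sphere contributes a regular 24-gon of circumradius √(5²−1²) = 4.899 (area = (24/2)·4.899²·sin(360°/24) = 74.54 mm²); the cube at (4.5, 1) does not reach this height (z outside [0, 3]); Subtracting the remaining from the first: none of the subtracted shapes is present at this height, so the r=5 sphere is unchanged — area = 74.54 mm²; (rotated 10° about Z; rotation is an isometry so areas/perimeters/island counts are preserved). Checking containment: the cross-section at z = 6 is a subset of the cross-section at z = 5.5.

entirely on top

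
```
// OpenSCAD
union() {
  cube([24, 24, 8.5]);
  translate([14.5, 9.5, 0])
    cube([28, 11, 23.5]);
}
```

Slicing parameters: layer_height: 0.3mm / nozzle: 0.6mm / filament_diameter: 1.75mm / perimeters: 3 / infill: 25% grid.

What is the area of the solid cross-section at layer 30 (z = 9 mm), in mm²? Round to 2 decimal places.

308.00 mm²

At z = 9 mm: the cube is absent (z outside [0, 8.5]); the 28×11 cube at (14.5, 9.5) contributes its full rectangle (area 308.00 mm²); Combining (union): only the 28×11 cube at (14.5, 9.5) is present, so the union is just that shape — area = 308.00 mm². Overall, the cross-section is a single solid region. Net area = 308.00 mm².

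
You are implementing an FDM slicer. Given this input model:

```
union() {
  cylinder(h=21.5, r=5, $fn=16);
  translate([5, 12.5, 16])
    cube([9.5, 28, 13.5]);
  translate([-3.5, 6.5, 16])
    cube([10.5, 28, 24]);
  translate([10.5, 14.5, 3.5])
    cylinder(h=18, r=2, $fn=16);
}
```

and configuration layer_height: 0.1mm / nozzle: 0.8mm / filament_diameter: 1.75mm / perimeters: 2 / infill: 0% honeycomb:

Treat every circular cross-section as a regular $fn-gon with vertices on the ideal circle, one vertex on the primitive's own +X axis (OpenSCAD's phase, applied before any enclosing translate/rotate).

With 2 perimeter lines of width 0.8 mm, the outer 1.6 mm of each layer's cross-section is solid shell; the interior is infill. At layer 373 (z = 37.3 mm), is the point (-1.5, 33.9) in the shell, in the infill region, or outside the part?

shell

At z = 37.3 mm: the cylinder is absent (z outside [0, 21.5]); the cube at (5, 12.5) is absent (z outside [16, 29.5]); the 10.5×28 cube at (-3.5, 6.5) contributes its full rectangle; the cylinder at (10.5, 14.5) is absent (z outside [3.5, 21.5]); Combining (union): only the 10.5×28 cube at (-3.5, 6.5) is present, so the union is just that shape — 1 connected region. Overall, the cross-section is a single solid region. The nearest boundary edge runs (7.00, 34.50)→(-3.50, 34.50); distance from the point to it = 0.60 mm. The point is inside the cross-section, 0.60 mm from the nearest boundary — within the 1.6 mm shell band (2 × 0.8).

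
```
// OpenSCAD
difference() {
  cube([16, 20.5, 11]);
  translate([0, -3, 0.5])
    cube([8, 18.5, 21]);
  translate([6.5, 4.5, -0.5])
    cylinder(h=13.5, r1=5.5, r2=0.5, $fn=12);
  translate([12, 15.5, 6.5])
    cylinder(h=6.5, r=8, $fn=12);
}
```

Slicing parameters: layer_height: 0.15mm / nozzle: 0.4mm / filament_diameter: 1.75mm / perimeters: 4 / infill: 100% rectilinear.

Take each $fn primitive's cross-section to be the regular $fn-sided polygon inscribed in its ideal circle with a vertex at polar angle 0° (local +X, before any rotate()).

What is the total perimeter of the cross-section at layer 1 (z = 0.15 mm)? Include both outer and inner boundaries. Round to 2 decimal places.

At z = 0.15 mm: the cube (footprint 16×20.5) is included at this height (perimeter 73.00 mm); the cube at (0, -3) is not intersected at this z (z outside [0.5, 21.5]); the cone at (6.5, 4.5) contributes a regular 12-gon of circumradius 5.259 (interpolated between r1=5.5 and r2=0.5 at t=0.048) (perimeter = 2·12·5.259·sin(180°/12) = 32.67 mm); the cylinder at (12, 15.5) is not intersected at this z (z outside [6.5, 13]); Taking the first minus the rest: starting from the 16×20.5 cube, the cone at (6.5, 4.5) partially overlaps it — only the 80.84 mm² overlap (of its 82.98 mm²) is removed, clipping the outline — boundary = 94.70 mm. Overall, the cross-section is a single solid region. Total boundary length (outer) = 94.70 mm.

94.70 mm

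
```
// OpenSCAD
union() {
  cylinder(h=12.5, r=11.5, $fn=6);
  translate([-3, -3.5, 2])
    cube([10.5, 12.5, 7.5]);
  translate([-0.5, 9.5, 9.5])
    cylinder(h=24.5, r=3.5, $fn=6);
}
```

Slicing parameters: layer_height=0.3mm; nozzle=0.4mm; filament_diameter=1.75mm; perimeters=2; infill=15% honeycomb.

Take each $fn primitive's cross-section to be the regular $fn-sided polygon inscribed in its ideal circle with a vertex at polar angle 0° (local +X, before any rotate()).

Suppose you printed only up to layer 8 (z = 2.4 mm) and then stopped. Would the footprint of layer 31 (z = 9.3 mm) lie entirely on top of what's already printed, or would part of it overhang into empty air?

entirely on top

Compare the two slices. At z = 2.4: the r=11.5 cylinder gives a regular 6-gon of circumradius 11.5 (constant along its height) (area = (6/2)·11.500²·sin(360°/6) = 343.60 mm²); the 10.5×12.5 cube at (-3, -3.5) contributes its full rectangle (area 131.25 mm²); the cylinder at (-0.5, 9.5) is absent (z outside [9.5, 34]); Taking the union: the regions partially overlap — summed areas 474.85 mm² minus the doubly-counted overlap 130.01 mm² gives 344.83 mm² — area = 344.83 mm². At z = 9.3: the cylinder: section is a regular 6-gon, circumradius r=11.5 (area = (6/2)·11.500²·sin(360°/6) = 343.60 mm²); the cube at (-3, -3.5) is present — its section is the full 10.5×12.5 rectangle (area 131.25 mm²); the cylinder at (-0.5, 9.5) is absent (z outside [9.5, 34]); Merging all regions: the regions partially overlap — summed areas 474.85 mm² minus the doubly-counted overlap 130.01 mm² gives 344.83 mm² — area = 344.83 mm². Checking containment: the cross-section at z = 9.3 is a subset of the cross-section at z = 2.4.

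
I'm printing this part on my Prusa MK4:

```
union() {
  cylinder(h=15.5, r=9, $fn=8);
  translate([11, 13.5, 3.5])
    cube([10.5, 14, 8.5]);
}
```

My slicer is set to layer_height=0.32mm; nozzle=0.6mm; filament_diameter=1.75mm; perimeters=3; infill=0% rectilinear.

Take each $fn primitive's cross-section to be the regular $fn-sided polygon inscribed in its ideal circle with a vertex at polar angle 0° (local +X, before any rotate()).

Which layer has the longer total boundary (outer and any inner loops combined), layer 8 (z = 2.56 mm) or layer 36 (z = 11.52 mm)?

Layer 8 (z = 2.56): the cylinder: section is a regular 8-gon, circumradius r=9 (perimeter = 2·8·9.000·sin(180°/8) = 55.11 mm); the cube at (11, 13.5) is not intersected at this z (z outside [3.5, 12]); Combining (union): only the r=9 cylinder is present, so the union is just that shape — boundary = 55.11 mm. So its perimeter = 55.11 mm. Layer 36 (z = 11.52): the r=9 cylinder gives a regular 8-gon of circumradius 9 (constant along its height) (perimeter = 2·8·9.000·sin(180°/8) = 55.11 mm); the 10.5×14 cube at (11, 13.5) contributes its full rectangle (perimeter 49.00 mm); Combining (union): the 2 present regions are separate (no shared area or edge), so areas and boundary lengths simply add and each stays a separate island — boundary = 104.11 mm. So its perimeter = 104.11 mm. Layer 36 is larger (104.11 vs 55.11 mm).

layer 36 (z = 11.52 mm)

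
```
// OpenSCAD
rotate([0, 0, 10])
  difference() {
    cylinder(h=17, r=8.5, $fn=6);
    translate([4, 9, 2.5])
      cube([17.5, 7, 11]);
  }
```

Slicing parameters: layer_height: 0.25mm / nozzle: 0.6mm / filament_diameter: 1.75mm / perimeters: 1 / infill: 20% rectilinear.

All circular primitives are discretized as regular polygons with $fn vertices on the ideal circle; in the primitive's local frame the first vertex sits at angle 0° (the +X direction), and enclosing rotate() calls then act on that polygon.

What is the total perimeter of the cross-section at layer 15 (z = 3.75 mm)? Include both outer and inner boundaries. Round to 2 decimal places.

At z = 3.75 mm: the r=8.5 cylinder contributes a regular 6-gon of circumradius 8.5 (perimeter = 2·6·8.500·sin(180°/6) = 51.00 mm); the cube at (4, 9) is present — its section is the full 17.5×7 rectangle (perimeter 49.00 mm); Taking the first minus the rest: starting from the r=8.5 cylinder, the 17.5×7 cube at (4, 9) misses the remaining region (no effect) — boundary = 51.00 mm; (whole slice rotated 10° about Z — lengths, areas and connectivity unchanged). Overall, the cross-section is a single solid region. Total boundary length (outer) = 51.00 mm.

51.00 mm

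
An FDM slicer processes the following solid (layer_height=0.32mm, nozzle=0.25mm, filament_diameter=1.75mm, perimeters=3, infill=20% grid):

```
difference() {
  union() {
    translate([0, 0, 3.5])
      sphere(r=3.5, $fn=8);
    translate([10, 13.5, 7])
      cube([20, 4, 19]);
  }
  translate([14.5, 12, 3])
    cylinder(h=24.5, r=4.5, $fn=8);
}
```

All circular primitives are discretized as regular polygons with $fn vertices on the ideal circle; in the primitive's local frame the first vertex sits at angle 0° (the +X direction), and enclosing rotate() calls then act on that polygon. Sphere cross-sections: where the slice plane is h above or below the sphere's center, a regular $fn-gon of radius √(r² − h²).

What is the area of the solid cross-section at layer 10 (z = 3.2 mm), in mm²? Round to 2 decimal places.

34.39 mm²

At z = 3.2 mm: the sphere: section is a regular 8-gon, circumradius = √(r²−h²) = √(3.5²−0.3²) = 3.487 (area = (8/2)·3.487²·sin(360°/8) = 34.39 mm²); the cube at (10, 13.5) is absent (z outside [7, 26]); Taking the union: only the r=3.5 sphere is present, so the union is just that shape — area = 34.39 mm²; the r=4.5 cylinder at (14.5, 12) gives a regular 8-gon of circumradius 4.5 (constant along its height) (area = (8/2)·4.500²·sin(360°/8) = 57.28 mm²); After the difference (first − rest): starting from the result so far (34.39 mm²), the r=4.5 cylinder at (14.5, 12) misses the remaining region (no effect) — area = 34.39 mm². Overall, the cross-section is a single solid region. Net area = 34.39 mm².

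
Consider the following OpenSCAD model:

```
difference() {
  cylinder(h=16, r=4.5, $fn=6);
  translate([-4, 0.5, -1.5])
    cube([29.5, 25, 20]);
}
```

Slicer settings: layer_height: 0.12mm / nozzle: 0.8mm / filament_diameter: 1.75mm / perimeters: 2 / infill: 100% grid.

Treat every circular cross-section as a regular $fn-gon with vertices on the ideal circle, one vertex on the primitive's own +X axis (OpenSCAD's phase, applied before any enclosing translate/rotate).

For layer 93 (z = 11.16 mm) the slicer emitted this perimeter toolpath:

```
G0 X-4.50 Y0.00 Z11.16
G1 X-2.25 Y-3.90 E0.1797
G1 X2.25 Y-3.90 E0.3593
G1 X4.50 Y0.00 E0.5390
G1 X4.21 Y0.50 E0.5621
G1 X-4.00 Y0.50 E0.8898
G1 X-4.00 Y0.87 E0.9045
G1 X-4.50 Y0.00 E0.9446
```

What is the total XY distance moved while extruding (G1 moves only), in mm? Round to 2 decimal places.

23.67 mm

Sum the Euclidean lengths of each G1 segment: total = 23.67 mm.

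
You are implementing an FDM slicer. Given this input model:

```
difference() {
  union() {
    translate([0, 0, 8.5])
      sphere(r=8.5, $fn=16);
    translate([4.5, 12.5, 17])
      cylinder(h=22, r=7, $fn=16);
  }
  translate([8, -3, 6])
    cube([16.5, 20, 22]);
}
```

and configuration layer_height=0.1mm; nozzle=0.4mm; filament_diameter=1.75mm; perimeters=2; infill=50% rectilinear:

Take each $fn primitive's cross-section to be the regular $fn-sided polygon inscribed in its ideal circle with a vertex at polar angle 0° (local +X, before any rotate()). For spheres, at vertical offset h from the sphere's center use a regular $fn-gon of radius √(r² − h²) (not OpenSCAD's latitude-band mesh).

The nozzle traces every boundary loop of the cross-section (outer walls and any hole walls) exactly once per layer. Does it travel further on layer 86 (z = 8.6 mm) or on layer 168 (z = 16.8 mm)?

Layer 86 (z = 8.6): the r=8.5 sphere slices to a regular 16-gon of circumradius 8.499 (√(r²−h²) with h=0.1 from center) (perimeter = 2·16·8.499·sin(180°/16) = 53.06 mm); the cylinder at (4.5, 12.5) is not intersected at this z (z outside [17, 39]); Merging all regions: only the r=8.5 sphere is present, so the union is just that shape — boundary = 53.06 mm; the cube at (8, -3) (footprint 16.5×20) is included at this height (perimeter 73.00 mm); After the difference (first − rest): starting from the result so far, the 16.5×20 cube at (8, -3) partially overlaps it — only the 1.25 mm² overlap (of its 330.00 mm²) is removed, clipping the outline — boundary = 52.96 mm. So its perimeter = 52.96 mm. Layer 168 (z = 16.8): the r=8.5 sphere contributes a regular 16-gon of circumradius √(8.5²−8.3²) = 1.833 (perimeter = 2·16·1.833·sin(180°/16) = 11.44 mm); the cylinder at (4.5, 12.5) does not reach this height (z outside [17, 39]); Taking the union: only the r=8.5 sphere is present, so the union is just that shape — boundary = 11.44 mm; the cube at (8, -3) is present — its section is the full 16.5×20 rectangle (perimeter 73.00 mm); After the difference (first − rest): starting from that combined region, the 16.5×20 cube at (8, -3) misses the remaining region (no effect) — boundary = 11.44 mm. So its perimeter = 11.44 mm. Layer 86 is larger (52.96 vs 11.44 mm).

layer 86 (z = 8.6 mm)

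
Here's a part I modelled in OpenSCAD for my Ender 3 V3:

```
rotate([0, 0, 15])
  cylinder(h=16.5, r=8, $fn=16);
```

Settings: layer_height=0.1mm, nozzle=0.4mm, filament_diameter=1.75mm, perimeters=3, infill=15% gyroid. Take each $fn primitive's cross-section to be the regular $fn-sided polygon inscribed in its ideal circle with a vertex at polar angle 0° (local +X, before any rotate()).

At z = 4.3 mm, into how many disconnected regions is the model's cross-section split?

At z = 4.3 mm: the r=8 cylinder contributes a regular 16-gon of circumradius 8; (rotated 15° about Z; rotation is an isometry so areas/perimeters/island counts are preserved). The result has 1 disconnected region.

1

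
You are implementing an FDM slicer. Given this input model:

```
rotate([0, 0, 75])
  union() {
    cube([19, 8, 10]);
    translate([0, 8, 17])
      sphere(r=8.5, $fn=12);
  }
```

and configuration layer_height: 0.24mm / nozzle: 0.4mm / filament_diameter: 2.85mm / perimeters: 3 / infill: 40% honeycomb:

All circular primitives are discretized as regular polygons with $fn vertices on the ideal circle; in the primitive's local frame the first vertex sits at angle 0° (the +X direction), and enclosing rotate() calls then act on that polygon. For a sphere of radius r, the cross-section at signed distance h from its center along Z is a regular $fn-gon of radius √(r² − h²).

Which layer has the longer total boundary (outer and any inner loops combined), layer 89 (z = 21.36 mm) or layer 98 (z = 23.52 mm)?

Layer 89 (z = 21.36): the cube is not intersected at this z (z outside [0, 10]); the r=8.5 sphere at (0, 8) contributes a regular 12-gon of circumradius √(8.5²−4.36²) = 7.297 (perimeter = 2·12·7.297·sin(180°/12) = 45.32 mm); Taking the union: only the r=8.5 sphere at (0, 8) is present, so the union is just that shape — boundary = 45.32 mm; (rotated 75° about Z; rotation is an isometry so areas/perimeters/island counts are preserved). So its perimeter = 45.32 mm. Layer 98 (z = 23.52): the cube does not reach this height (z outside [0, 10]); the r=8.5 sphere at (0, 8) slices to a regular 12-gon of circumradius 5.453 (√(r²−h²) with h=6.52 from center) (perimeter = 2·12·5.453·sin(180°/12) = 33.87 mm); Merging all regions: only the r=8.5 sphere at (0, 8) is present, so the union is just that shape — boundary = 33.87 mm; (rotated 75° about Z; rotation is an isometry so areas/perimeters/island counts are preserved). So its perimeter = 33.87 mm. Layer 89 is larger (45.32 vs 33.87 mm).

layer 89 (z = 21.36 mm)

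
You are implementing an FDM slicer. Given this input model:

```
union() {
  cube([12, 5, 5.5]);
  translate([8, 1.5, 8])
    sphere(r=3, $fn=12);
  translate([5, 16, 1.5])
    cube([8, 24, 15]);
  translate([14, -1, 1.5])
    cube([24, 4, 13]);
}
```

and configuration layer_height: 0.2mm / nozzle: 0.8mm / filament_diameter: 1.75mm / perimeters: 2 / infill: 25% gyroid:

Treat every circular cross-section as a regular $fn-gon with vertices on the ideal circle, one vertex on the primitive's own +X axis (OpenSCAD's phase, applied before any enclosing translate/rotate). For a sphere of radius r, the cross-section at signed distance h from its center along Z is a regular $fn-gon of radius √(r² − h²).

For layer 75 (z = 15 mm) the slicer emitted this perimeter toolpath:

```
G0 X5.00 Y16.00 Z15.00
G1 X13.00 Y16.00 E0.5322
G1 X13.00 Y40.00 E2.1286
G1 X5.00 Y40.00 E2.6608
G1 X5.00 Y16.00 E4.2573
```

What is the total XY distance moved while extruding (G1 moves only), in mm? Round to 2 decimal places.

64.00 mm

Sum the Euclidean lengths of each G1 segment: total = 64.00 mm.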